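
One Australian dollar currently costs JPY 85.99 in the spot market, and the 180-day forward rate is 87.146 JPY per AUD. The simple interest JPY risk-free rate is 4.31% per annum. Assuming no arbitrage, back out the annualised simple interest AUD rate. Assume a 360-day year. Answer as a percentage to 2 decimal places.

T = 180/360 years.
By CIP, F/S equals the JPY-to-AUD growth ratio: 87.146/85.99 = 1.0134434.
The JPY side grows by 1 + 0.0431×180/360 = 1.021550.
That pins the AUD growth at 1.0079991.
(1.0079991 − 1)/T = 0.015998, i.e. 1.60%.

1.60%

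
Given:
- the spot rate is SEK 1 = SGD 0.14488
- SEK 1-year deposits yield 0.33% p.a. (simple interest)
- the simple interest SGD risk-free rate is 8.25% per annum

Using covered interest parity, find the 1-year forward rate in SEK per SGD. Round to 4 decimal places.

6.3973

T = 1 year.
SGD growth factor: 1 + 0.0825×1 = 1.082500.
SEK growth factor: 1 + 0.0033×1 = 1.003300.
Forward (SGD per SEK) = 0.14488 × 1.082500 / 1.003300 = 0.1563168.
Invert for SEK per SGD: 1 / 0.1563168 = 6.3973.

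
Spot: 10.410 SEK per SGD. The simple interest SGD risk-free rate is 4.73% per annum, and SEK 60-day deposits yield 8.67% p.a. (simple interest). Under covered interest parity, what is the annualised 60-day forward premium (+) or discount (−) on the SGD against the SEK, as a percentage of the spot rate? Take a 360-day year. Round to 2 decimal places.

T = 60/360 years.
F = S · g_SEK/g_SGD = 10.41 × 1.014450/1.0078833 = 10.477825.
(F − S)/S ÷ T = (10.477825 − 10.41)/10.41/(60/360) = 0.039092 → 3.91%.

+3.91%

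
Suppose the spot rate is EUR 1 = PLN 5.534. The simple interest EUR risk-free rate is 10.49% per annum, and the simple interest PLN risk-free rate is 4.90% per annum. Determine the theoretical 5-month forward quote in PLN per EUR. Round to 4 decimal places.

5.4105

T = 5/12 years.
PLN accumulates by 1 + 0.0490×5/12 = 1.0204167.
EUR growth factor: 1 + 0.1049×5/12 = 1.0437083.
Forward (PLN per EUR) = 5.534 × 1.0204167 / 1.0437083 = 5.410502.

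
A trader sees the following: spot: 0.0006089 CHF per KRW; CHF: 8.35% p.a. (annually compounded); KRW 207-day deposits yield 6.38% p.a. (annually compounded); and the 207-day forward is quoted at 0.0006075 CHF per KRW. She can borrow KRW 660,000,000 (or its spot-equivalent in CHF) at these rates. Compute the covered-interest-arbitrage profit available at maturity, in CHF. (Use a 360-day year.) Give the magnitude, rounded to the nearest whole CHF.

T = 207/360 years.
Invest the KRW and cover forward: 660,000,000 × 1.03620216 × 0.0006075 = CHF 415,465.26.
Convert at spot and invest in CHF: 660,000,000 × 0.0006089 × 1.04719275 = CHF 420,839.54.
The quoted forward undervalues KRW, so borrow KRW, convert to CHF at spot, deposit the CHF at 8.35%, and buy KRW forward at 0.0006075 to cover the loan.
Profit = 420,839.54 − 415,465.26 = CHF 5,374.

CHF 5,374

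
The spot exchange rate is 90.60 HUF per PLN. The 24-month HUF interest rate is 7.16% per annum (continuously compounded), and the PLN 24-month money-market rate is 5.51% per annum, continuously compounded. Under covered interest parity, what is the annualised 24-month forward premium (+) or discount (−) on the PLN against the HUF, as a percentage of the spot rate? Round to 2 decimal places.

+1.68%

T = 2 years.
No-arbitrage forward: 90.6 × 1.1539606 / 1.1165013 = 93.63969 HUF/PLN.
Annualised premium = (F − S)/S × (1/T) = (93.63969 − 90.6)/90.6 ÷ 2 = 1.68%.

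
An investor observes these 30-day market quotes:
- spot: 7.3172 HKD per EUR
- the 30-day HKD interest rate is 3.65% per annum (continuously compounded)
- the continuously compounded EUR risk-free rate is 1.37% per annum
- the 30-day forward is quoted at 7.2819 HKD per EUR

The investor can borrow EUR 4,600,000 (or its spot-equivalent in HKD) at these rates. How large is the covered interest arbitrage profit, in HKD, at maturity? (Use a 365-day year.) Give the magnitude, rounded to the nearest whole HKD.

T = 30/365 years.
Route A — deposit EUR, sell forward: 4,600,000 × 1.0011266616 × 7.2819 = HKD 33,534,479.49.
Route B — convert at spot, deposit HKD: 4,600,000 × 7.3172 × 1.0030045045 = HKD 33,760,248.98.
The quoted forward undervalues EUR, so borrow EUR, convert to HKD at spot, deposit the HKD at 3.65%, and buy EUR forward at 7.2819 to cover the loan.
Arbitrage profit = |33,534,479.49 − 33,760,248.98| = HKD 225,769.

HKD 225,769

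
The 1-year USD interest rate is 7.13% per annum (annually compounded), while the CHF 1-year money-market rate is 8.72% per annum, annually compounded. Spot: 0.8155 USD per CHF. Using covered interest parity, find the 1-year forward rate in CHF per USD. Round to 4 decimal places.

T = 1 year.
Growth of 1 USD over T: (1 + 0.0713)^1 = 1.071300.
Growth of 1 CHF over T: (1 + 0.0872)^1 = 1.087200.
CIP: F = S · (grow USD)/(grow CHF) = 0.8155 × 1.071300/1.087200 = 0.8035735 USD per CHF.
Quoted the other way: 1/0.8035735 = 1.2444 CHF per USD.

1.2444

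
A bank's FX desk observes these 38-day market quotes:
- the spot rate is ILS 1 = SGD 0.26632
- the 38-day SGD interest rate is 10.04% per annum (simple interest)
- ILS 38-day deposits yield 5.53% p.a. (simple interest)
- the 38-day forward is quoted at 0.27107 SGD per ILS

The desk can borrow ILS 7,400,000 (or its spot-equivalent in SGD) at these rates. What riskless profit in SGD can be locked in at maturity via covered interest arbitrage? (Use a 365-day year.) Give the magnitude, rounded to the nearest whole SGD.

SGD 26,099

T = 38/365 years.
Invest the ILS and cover forward: 7,400,000 × 1.00575726 × 0.27107 = SGD 2,017,466.59.
Convert at spot and invest in SGD: 7,400,000 × 0.26632 × 1.010452603 = SGD 1,991,367.66.
The quoted forward overvalues ILS, so borrow SGD, buy ILS at spot, deposit the ILS at 5.53%, and sell the proceeds forward at 0.27107.
Arbitrage profit = |2,017,466.59 − 1,991,367.66| = SGD 26,099.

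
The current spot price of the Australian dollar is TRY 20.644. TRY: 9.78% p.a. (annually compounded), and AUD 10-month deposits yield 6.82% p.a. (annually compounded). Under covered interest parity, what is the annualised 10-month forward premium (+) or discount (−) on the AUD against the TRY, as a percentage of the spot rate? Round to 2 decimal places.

+2.76%

T = 10/12 years.
F = S · g_TRY/g_AUD = 20.644 × 1.0808598/1.0565186 = 21.119618.
(F − S)/S ÷ T = (21.119618 − 20.644)/20.644/(10/12) = 0.027647 → 2.76%.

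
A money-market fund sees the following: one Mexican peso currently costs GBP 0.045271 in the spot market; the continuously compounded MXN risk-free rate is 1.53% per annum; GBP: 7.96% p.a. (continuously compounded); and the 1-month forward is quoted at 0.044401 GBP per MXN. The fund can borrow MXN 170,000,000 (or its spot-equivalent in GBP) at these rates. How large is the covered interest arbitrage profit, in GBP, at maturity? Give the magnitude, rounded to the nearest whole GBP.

GBP 189,490

T = 1/12 years.
Route A — deposit MXN, sell forward: 170,000,000 × 1.001275813 × 0.044401 = GBP 7,557,800.05.
Route B — convert at spot, deposit GBP: 170,000,000 × 0.045271 × 1.006655383 = GBP 7,747,290.29.
The quoted forward undervalues MXN, so borrow MXN, convert to GBP at spot, deposit the GBP at 7.96%, and buy MXN forward at 0.044401 to cover the loan.
The gap between the two covered legs is GBP 189,490.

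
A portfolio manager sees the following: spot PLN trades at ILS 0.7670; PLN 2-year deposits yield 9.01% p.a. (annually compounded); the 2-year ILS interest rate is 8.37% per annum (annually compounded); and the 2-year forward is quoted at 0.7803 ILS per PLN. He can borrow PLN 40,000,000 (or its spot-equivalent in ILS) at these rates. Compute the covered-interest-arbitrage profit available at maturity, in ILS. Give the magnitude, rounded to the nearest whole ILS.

T = 2 years.
Route A — deposit PLN, sell forward: 40,000,000 × 1.18831801 × 0.7803 = ILS 37,089,781.73.
Route B — convert at spot, deposit ILS: 40,000,000 × 0.7670 × 1.17440569 = ILS 36,030,766.57.
The quoted forward overvalues PLN, so borrow ILS, buy PLN at spot, deposit the PLN at 9.01%, and sell the proceeds forward at 0.7803.
Arbitrage profit = |37,089,781.73 − 36,030,766.57| = ILS 1,059,015.

ILS 1,059,015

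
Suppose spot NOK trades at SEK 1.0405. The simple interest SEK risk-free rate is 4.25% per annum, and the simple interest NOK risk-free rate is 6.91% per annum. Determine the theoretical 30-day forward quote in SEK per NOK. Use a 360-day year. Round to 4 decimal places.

1.0382

T = 30/360 years.
Growth of 1 SEK over T: 1 + 0.0425×30/360 = 1.0035417.
NOK accumulates by 1 + 0.0691×30/360 = 1.0057583.
So F = 1.0405 × 1.0035417 / 1.0057583 = 1.038207 (SEK/NOK).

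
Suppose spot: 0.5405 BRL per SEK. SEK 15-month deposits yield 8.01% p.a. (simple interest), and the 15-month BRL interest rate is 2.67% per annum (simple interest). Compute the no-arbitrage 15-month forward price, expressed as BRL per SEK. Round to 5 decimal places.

T = 15/12 years.
Growth of 1 BRL over T: 1 + 0.0267×15/12 = 1.033375.
Growth of 1 SEK over T: 1 + 0.0801×15/12 = 1.100125.
CIP: F = S · (grow BRL)/(grow SEK) = 0.5405 × 1.033375/1.100125 = 0.5077052 BRL per SEK.

0.50771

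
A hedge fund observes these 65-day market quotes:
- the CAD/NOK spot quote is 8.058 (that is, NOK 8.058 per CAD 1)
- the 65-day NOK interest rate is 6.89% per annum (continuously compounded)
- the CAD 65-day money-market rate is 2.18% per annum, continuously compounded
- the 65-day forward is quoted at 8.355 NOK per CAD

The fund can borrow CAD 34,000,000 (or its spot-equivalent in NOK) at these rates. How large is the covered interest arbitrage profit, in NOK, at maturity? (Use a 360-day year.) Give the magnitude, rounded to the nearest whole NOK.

NOK 7,788,759

T = 65/360 years.
Invest the CAD and cover forward: 34,000,000 × 1.00394386777 × 8.355 = NOK 285,190,334.52.
Convert at spot and invest in NOK: 34,000,000 × 8.058 × 1.01251797991 = NOK 277,401,575.99.
The quoted forward overvalues CAD, so borrow NOK, buy CAD at spot, deposit the CAD at 2.18%, and sell the proceeds forward at 8.355.
The gap between the two covered legs is NOK 7,788,759.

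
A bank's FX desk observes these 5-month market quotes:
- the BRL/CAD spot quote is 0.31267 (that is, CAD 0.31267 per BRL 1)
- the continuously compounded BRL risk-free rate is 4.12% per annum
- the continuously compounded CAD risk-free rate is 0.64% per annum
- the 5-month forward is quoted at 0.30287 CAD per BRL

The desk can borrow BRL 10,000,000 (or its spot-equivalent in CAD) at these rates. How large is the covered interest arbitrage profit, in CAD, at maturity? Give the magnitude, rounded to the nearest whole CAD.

CAD 53,907

T = 5/12 years.
Keep in BRL, deliver into the forward: 10,000,000·1.017314861·0.30287 = CAD 3,081,141.52.
Swap to CAD now, deposit: 10,000,000·0.31267·1.002670225 = CAD 3,135,048.99.
The quoted forward undervalues BRL, so borrow BRL, convert to CAD at spot, deposit the CAD at 0.64%, and buy BRL forward at 0.30287 to cover the loan.
Arbitrage profit = |3,081,141.52 − 3,135,048.99| = CAD 53,907.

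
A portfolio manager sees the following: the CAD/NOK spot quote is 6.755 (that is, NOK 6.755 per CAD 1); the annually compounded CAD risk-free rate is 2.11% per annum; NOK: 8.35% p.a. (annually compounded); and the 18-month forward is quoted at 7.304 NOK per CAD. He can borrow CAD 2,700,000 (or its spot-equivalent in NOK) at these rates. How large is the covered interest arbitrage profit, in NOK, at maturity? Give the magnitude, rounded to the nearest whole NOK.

NOK 221,670

T = 18/12 years.
Invest the CAD and cover forward: 2,700,000 × 1.0318163712 × 7.304 = NOK 20,348,244.29.
Convert at spot and invest in NOK: 2,700,000 × 6.755 × 1.1278293013 = NOK 20,569,914.71.
The quoted forward undervalues CAD, so borrow CAD, convert to NOK at spot, deposit the NOK at 8.35%, and buy CAD forward at 7.304 to cover the loan.
Arbitrage profit = |20,348,244.29 − 20,569,914.71| = NOK 221,670.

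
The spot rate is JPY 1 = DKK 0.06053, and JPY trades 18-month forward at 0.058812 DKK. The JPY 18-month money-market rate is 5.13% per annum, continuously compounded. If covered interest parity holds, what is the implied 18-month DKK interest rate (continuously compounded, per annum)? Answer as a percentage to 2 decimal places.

3.21%

T = 18/12 years.
By CIP, F/S equals the DKK-to-JPY growth ratio: 0.058812/0.06053 = 0.9716174.
The JPY side grows by e^(0.0513×18/12) = 1.0799881.
So the DKK growth factor = 1.0493352.
Take logs: ln 1.0493352 / (18/12) = 0.032105, so 3.21%.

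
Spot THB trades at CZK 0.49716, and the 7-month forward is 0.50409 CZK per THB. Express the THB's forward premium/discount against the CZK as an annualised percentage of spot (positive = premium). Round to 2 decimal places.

T = 7/12 years.
(F − S)/S = (0.50409 − 0.49716)/0.49716 = 0.0139392.
Annualise by dividing by T: 0.0139392 / (7/12) = 0.023896 → 2.39%.

+2.39%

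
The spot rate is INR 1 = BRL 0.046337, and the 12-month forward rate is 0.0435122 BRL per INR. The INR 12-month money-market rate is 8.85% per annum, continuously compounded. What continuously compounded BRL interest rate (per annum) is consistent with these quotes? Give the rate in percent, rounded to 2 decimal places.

T = 1 year.
By CIP, F/S equals the BRL-to-INR growth ratio: 0.0435122/0.046337 = 0.9390379.
INR growth factor: e^(0.0885×1) = 1.0925343.
So the BRL growth factor = 1.0259311.
Take logs: ln 1.0259311 / 1 = 0.025601, so 2.56%.

2.56%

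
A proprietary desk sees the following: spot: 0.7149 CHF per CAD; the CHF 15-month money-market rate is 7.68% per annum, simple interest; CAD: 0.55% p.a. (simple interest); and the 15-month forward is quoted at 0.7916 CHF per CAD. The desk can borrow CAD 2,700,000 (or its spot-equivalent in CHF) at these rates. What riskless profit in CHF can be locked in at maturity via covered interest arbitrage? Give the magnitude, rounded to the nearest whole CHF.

CHF 36,482

T = 15/12 years.
Keep in CAD, deliver into the forward: 2,700,000·1.006875·0.7916 = CHF 2,152,014.08.
Swap to CHF now, deposit: 2,700,000·0.7149·1.096000 = CHF 2,115,532.08.
The quoted forward overvalues CAD, so borrow CHF, buy CAD at spot, deposit the CAD at 0.55%, and sell the proceeds forward at 0.7916.
The gap between the two covered legs is CHF 36,482.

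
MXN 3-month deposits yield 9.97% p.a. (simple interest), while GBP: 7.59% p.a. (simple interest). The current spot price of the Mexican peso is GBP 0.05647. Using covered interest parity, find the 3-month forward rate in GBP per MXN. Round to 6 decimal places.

T = 3/12 years.
GBP accumulates by 1 + 0.0759×3/12 = 1.018975.
MXN growth factor: 1 + 0.0997×3/12 = 1.024925.
So F = 0.05647 × 1.018975 / 1.024925 = 0.05614217 (GBP/MXN).

0.056142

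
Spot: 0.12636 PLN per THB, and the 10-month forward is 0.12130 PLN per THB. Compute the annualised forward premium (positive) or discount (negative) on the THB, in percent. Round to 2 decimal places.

T = 10/12 years.
(F − S)/S = (0.12130 − 0.12636)/0.12636 = -0.0400443.
Annualise by dividing by T: -0.0400443 / (10/12) = -0.048053 → -4.81%.

-4.81%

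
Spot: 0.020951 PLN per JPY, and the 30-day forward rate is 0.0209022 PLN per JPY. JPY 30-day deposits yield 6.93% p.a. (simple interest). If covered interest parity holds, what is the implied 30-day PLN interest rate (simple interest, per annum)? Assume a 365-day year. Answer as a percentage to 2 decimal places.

4.08%

T = 30/365 years.
F/S = 0.0209022/0.020951 = 0.9976708 = (growth of PLN) / (growth of JPY).
JPY growth factor: 1 + 0.0693×30/365 = 1.0056959.
So the PLN growth factor = 1.0033534.
(1.0033534 − 1)/T = 0.040800, i.e. 4.08%.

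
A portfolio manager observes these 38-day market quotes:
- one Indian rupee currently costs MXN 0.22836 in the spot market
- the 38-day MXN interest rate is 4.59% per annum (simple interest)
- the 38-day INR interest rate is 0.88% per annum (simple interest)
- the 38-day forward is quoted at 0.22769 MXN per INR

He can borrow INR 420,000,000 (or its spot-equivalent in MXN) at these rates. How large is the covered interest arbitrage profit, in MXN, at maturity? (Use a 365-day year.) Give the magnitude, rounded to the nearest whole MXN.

T = 38/365 years.
Keep in INR, deliver into the forward: 420,000,000·1.0009161644·0.22769 = MXN 95,717,412.62.
Swap to MXN now, deposit: 420,000,000·0.22836·1.0047786301 = MXN 96,369,524.15.
The quoted forward undervalues INR, so borrow INR, convert to MXN at spot, deposit the MXN at 4.59%, and buy INR forward at 0.22769 to cover the loan.
Arbitrage profit = |95,717,412.62 − 96,369,524.15| = MXN 652,112.

MXN 652,112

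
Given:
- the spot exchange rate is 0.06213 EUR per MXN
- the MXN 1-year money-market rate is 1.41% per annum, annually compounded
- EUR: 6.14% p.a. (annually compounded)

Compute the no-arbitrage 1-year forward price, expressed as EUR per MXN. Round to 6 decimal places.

0.065028

T = 1 year.
EUR growth factor: (1 + 0.0614)^1 = 1.061400.
MXN accumulates by (1 + 0.0141)^1 = 1.014100.
CIP: F = S · (grow EUR)/(grow MXN) = 0.06213 × 1.061400/1.014100 = 0.06502789 EUR per MXN.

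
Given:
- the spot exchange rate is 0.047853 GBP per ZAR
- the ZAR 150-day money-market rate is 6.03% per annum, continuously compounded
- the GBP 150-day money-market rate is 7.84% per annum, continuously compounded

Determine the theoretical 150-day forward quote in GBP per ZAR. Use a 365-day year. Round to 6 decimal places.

0.048210

T = 150/365 years.
GBP accumulates by e^(0.0784×150/365) = 1.0327438.
ZAR growth factor: e^(0.0603×150/365) = 1.0250904.
Forward (GBP per ZAR) = 0.047853 × 1.0327438 / 1.0250904 = 0.04821027.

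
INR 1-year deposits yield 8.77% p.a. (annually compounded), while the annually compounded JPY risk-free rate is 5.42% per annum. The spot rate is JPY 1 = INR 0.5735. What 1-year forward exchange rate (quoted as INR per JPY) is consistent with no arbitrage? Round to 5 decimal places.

T = 1 year.
INR growth factor: (1 + 0.0877)^1 = 1.087700.
Growth of 1 JPY over T: (1 + 0.0542)^1 = 1.054200.
Forward (INR per JPY) = 0.5735 × 1.087700 / 1.054200 = 0.5917245.

0.59172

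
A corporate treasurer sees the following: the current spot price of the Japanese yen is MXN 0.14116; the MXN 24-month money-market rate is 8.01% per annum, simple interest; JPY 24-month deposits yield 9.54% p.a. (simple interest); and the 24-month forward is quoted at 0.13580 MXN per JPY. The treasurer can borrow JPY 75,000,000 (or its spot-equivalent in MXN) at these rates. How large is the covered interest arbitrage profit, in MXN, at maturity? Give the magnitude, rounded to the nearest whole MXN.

T = 2 years.
Route A — deposit JPY, sell forward: 75,000,000 × 1.190800 × 0.13580 = MXN 12,128,298.00.
Route B — convert at spot, deposit MXN: 75,000,000 × 0.14116 × 1.160200 = MXN 12,283,037.40.
The quoted forward undervalues JPY, so borrow JPY, convert to MXN at spot, deposit the MXN at 8.01%, and buy JPY forward at 0.13580 to cover the loan.
Arbitrage profit = |12,128,298.00 − 12,283,037.40| = MXN 154,739.

MXN 154,739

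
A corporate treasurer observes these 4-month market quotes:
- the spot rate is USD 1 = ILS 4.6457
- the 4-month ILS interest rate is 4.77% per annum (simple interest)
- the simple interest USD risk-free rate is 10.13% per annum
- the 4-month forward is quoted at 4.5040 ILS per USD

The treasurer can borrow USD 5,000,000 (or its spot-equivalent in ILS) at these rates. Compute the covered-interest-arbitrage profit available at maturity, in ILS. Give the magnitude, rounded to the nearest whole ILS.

ILS 317,408

T = 4/12 years.
Invest the USD and cover forward: 5,000,000 × 1.0337666667 × 4.5040 = ILS 23,280,425.33.
Convert at spot and invest in ILS: 5,000,000 × 4.6457 × 1.015900 = ILS 23,597,833.15.
The quoted forward undervalues USD, so borrow USD, convert to ILS at spot, deposit the ILS at 4.77%, and buy USD forward at 4.5040 to cover the loan.
The gap between the two covered legs is ILS 317,408.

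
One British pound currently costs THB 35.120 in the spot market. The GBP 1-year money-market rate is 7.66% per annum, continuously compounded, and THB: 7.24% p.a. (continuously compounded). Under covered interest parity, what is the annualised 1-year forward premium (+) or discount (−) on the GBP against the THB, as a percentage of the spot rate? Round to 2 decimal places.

-0.42%

T = 1 year.
F = S · g_THB/g_GBP = 35.12 × 1.0750853/1.0796101 = 34.972807.
Annualised premium = (F − S)/S × (1/T) = (34.972807 − 35.12)/35.12 ÷ 1 = -0.42%.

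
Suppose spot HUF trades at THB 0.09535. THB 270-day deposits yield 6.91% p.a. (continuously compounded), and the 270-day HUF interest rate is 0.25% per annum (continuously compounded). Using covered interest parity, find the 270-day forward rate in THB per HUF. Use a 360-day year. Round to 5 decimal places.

0.10023

T = 270/360 years.
THB growth factor: e^(0.0691×270/360) = 1.0531914.
HUF accumulates by e^(0.0025×270/360) = 1.0018768.
Forward (THB per HUF) = 0.09535 × 1.0531914 / 1.0018768 = 0.1002337.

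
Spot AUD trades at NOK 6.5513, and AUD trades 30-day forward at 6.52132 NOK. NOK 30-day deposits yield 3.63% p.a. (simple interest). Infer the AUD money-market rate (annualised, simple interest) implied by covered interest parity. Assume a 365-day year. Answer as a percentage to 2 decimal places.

9.24%

T = 30/365 years.
By CIP, F/S equals the NOK-to-AUD growth ratio: 6.52132/6.5513 = 0.9954238.
The NOK side grows by 1 + 0.0363×30/365 = 1.0029836.
That pins the AUD growth at 1.0075946.
r = (1.0075946 − 1)/(30/365) = 0.092401 → 9.24%.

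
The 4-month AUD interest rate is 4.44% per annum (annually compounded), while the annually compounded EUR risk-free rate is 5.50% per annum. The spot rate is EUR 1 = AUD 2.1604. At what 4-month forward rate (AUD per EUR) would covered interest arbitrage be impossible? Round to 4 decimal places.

T = 4/12 years.
AUD accumulates by (1 + 0.0444)^(4/12) = 1.0145862.
EUR growth factor: (1 + 0.0550)^(4/12) = 1.0180071.
CIP: F = S · (grow AUD)/(grow EUR) = 2.1604 × 1.0145862/1.0180071 = 2.153140 AUD per EUR.

2.1531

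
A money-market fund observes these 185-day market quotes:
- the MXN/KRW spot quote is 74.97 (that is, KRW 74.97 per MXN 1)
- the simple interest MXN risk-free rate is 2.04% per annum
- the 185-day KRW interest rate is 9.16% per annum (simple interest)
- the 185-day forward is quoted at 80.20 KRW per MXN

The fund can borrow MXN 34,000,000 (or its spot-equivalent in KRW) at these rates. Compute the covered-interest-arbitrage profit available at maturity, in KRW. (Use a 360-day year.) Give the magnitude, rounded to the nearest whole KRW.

T = 185/360 years.
Keep in MXN, deliver into the forward: 34,000,000·1.010483333333·80.20 = KRW 2,755,385,953.33.
Swap to KRW now, deposit: 34,000,000·74.97·1.047072222222 = KRW 2,668,966,153.00.
The quoted forward overvalues MXN, so borrow KRW, buy MXN at spot, deposit the MXN at 2.04%, and sell the proceeds forward at 80.20.
Arbitrage profit = |2,755,385,953.33 − 2,668,966,153.00| = KRW 86,419,800.

KRW 86,419,800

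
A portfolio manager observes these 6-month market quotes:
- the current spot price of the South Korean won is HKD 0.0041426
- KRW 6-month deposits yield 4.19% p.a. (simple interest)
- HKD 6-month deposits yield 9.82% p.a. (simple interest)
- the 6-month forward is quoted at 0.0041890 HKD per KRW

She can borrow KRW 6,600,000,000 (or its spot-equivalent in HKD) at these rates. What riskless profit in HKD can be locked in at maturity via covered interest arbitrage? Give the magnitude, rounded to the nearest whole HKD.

HKD 456,998

T = 6/12 years.
Invest the KRW and cover forward: 6,600,000,000 × 1.020950 × 0.0041890 = HKD 28,226,613.03.
Convert at spot and invest in HKD: 6,600,000,000 × 0.0041426 × 1.049100 = HKD 28,683,610.96.
The quoted forward undervalues KRW, so borrow KRW, convert to HKD at spot, deposit the HKD at 9.82%, and buy KRW forward at 0.0041890 to cover the loan.
The gap between the two covered legs is HKD 456,998.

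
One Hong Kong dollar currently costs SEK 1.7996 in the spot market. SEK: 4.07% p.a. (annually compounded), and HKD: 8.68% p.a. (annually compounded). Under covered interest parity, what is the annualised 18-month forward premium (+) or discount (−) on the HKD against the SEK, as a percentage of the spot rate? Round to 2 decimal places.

-4.20%

T = 18/12 years.
CIP forward (SEK per HKD) = 1.7996 × 1.061667/1.1329857 = 1.6863195.
Annualised premium = (F − S)/S × (1/T) = (1.6863195 − 1.7996)/1.7996 ÷ (18/12) = -4.20%.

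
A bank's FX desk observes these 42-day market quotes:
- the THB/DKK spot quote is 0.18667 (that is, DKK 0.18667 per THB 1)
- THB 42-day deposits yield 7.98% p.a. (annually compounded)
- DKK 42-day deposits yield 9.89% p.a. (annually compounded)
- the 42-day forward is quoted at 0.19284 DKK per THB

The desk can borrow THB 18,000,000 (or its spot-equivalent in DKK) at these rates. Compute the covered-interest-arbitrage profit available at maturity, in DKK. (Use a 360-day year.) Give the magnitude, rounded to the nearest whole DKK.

T = 42/360 years.
Route A — deposit THB, sell forward: 18,000,000 × 1.008997417 × 0.19284 = DKK 3,502,351.11.
Route B — convert at spot, deposit DKK: 18,000,000 × 0.18667 × 1.011063549 = DKK 3,397,234.19.
The quoted forward overvalues THB, so borrow DKK, buy THB at spot, deposit the THB at 7.98%, and sell the proceeds forward at 0.19284.
The gap between the two covered legs is DKK 105,117.

DKK 105,117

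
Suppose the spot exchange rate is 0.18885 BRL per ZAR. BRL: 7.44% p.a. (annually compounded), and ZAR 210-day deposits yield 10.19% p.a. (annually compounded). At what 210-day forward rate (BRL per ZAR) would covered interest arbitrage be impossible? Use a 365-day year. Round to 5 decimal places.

T = 210/365 years.
Growth of 1 BRL over T: (1 + 0.0744)^(210/365) = 1.0421521.
Growth of 1 ZAR over T: (1 + 0.1019)^(210/365) = 1.0574168.
So F = 0.18885 × 1.0421521 / 1.0574168 = 0.1861238 (BRL/ZAR).

0.18612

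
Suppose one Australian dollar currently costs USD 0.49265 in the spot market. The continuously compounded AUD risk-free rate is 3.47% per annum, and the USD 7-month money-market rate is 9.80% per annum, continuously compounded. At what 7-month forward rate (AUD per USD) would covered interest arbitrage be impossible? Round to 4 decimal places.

1.9563

T = 7/12 years.
USD accumulates by e^(0.0980×7/12) = 1.0588323.
Growth of 1 AUD over T: e^(0.0347×7/12) = 1.0204479.
Forward (USD per AUD) = 0.49265 × 1.0588323 / 1.0204479 = 0.5111812.
Invert for AUD per USD: 1 / 0.5111812 = 1.9563.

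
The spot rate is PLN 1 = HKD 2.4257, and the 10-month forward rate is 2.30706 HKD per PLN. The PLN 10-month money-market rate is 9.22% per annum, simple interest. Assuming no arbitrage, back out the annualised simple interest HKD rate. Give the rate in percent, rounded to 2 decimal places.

2.90%

T = 10/12 years.
By CIP, F/S equals the HKD-to-PLN growth ratio: 2.30706/2.4257 = 0.9510904.
The PLN side grows by 1 + 0.0922×10/12 = 1.0768333.
Hence g_HKD = 1.0241658.
r = (1.0241658 − 1)/(10/12) = 0.028999 → 2.90%.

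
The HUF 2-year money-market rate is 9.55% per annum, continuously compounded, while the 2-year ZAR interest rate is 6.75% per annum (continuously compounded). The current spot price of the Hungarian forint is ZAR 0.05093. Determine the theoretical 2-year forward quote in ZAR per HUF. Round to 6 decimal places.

T = 2 years.
ZAR growth factor: e^(0.0675×2) = 1.1445368.
Growth of 1 HUF over T: e^(0.0955×2) = 1.2104595.
So F = 0.05093 × 1.1445368 / 1.2104595 = 0.04815631 (ZAR/HUF).

0.048156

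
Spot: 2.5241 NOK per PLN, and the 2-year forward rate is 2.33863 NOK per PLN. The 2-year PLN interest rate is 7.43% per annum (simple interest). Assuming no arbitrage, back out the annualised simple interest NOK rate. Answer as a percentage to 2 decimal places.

T = 2 years.
By CIP, F/S equals the NOK-to-PLN growth ratio: 2.33863/2.5241 = 0.9265203.
The PLN side grows by 1 + 0.0743×2 = 1.148600.
Hence g_NOK = 1.0642012.
r = (1.0642012 − 1)/2 = 0.032101 → 3.21%.

3.21%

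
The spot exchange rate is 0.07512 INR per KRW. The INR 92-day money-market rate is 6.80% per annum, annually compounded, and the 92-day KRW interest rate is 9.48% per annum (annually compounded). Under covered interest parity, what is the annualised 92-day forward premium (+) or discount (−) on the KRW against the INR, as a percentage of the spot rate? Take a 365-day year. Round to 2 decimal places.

T = 92/365 years.
CIP forward (INR per KRW) = 0.07512 × 1.0167204/1.0230916 = 0.07465220.
(F − S)/S ÷ T = (0.07465220 − 0.07512)/0.07512/(92/365) = -0.024706 → -2.47%.

-2.47%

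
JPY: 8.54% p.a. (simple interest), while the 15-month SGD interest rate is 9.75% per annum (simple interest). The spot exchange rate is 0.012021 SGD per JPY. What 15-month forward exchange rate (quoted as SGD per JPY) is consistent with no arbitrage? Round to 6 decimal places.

0.012185

T = 15/12 years.
SGD accumulates by 1 + 0.0975×15/12 = 1.121875.
Growth of 1 JPY over T: 1 + 0.0854×15/12 = 1.106750.
CIP: F = S · (grow SGD)/(grow JPY) = 0.012021 × 1.121875/1.106750 = 0.01218528 SGD per JPY.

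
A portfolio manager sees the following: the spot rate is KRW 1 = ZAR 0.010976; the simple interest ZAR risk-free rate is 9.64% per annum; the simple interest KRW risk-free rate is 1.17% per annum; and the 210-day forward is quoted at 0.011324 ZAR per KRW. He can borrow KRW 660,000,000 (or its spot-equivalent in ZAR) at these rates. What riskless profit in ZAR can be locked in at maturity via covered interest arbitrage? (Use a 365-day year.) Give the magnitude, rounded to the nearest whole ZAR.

ZAR 121,793

T = 210/365 years.
Route A — deposit KRW, sell forward: 660,000,000 × 1.006731507 × 0.011324 = ZAR 7,524,150.21.
Route B — convert at spot, deposit ZAR: 660,000,000 × 0.010976 × 1.055463014 = ZAR 7,645,942.95.
The quoted forward undervalues KRW, so borrow KRW, convert to ZAR at spot, deposit the ZAR at 9.64%, and buy KRW forward at 0.011324 to cover the loan.
Profit = 7,645,942.95 − 7,524,150.21 = ZAR 121,793.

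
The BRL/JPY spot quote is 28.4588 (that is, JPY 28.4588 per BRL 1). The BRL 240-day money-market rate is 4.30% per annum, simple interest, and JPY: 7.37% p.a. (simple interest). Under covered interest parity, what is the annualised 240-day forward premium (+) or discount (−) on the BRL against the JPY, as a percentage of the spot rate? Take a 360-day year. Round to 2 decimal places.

+2.98%

T = 240/360 years.
No-arbitrage forward: 28.4588 × 1.0491333 / 1.0286667 = 29.0250231 JPY/BRL.
(F − S)/S ÷ T = (29.0250231 − 28.4588)/28.4588/(240/360) = 0.029844 → 2.98%.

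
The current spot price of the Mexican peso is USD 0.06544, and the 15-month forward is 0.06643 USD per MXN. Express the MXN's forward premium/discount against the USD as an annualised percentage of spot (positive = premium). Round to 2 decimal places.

+1.21%

T = 15/12 years.
Period premium: (0.06643 − 0.06544)/0.06544 = 0.0151284.
Annualise by dividing by T: 0.0151284 / (15/12) = 0.012103 → 1.21%.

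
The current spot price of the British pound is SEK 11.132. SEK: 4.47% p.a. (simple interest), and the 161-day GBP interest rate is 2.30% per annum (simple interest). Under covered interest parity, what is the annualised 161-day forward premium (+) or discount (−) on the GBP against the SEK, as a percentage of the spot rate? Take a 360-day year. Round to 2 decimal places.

+2.15%

T = 161/360 years.
No-arbitrage forward: 11.132 × 1.0199908 / 1.0102861 = 11.238933 SEK/GBP.
(F − S)/S ÷ T = (11.238933 − 11.132)/11.132/(161/360) = 0.021479 → 2.15%.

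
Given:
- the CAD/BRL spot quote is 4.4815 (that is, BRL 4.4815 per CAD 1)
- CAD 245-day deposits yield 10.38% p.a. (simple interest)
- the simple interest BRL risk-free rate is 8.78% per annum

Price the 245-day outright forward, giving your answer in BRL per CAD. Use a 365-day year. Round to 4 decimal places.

4.4365

T = 245/365 years.
BRL growth factor: 1 + 0.0878×245/365 = 1.0589342.
CAD growth factor: 1 + 0.1038×245/365 = 1.069674.
CIP: F = S · (grow BRL)/(grow CAD) = 4.4815 × 1.0589342/1.069674 = 4.436505 BRL per CAD.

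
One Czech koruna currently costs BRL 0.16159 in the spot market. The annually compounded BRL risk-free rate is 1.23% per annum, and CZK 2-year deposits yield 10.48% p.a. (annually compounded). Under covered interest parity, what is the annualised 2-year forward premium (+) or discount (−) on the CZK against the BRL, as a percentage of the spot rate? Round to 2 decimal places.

T = 2 years.
F = S · g_BRL/g_CZK = 0.16159 × 1.0247513/1.220583 = 0.13566432.
Annualised premium = (F − S)/S × (1/T) = (0.13566432 − 0.16159)/0.16159 ÷ 2 = -8.02%.

-8.02%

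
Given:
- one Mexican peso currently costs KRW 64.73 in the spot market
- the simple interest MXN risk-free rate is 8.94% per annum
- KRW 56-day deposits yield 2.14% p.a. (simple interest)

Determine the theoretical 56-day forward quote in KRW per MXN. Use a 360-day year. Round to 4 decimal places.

T = 56/360 years.
KRW growth factor: 1 + 0.0214×56/360 = 1.00332889.
MXN growth factor: 1 + 0.0894×56/360 = 1.01390667.
So F = 64.73 × 1.00332889 / 1.01390667 = 64.054692 (KRW/MXN).

64.0547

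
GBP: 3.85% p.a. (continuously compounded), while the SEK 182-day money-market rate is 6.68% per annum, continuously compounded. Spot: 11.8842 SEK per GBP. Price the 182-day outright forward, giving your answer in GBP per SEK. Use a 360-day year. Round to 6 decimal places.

0.082950

T = 182/360 years.
SEK growth factor: e^(0.0668×182/360) = 1.0343478.
GBP growth factor: e^(0.0385×182/360) = 1.0196545.
CIP: F = S · (grow SEK)/(grow GBP) = 11.8842 × 1.0343478/1.0196545 = 12.05545 SEK per GBP.
Quoted the other way: 1/12.05545 = 0.082950 GBP per SEK.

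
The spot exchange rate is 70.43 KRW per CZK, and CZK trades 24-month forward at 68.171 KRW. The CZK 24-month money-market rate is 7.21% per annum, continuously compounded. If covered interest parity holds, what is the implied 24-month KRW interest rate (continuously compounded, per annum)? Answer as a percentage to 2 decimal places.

T = 2 years.
CIP gives F = S · g_KRW/g_CZK, so g_KRW/g_CZK = 68.171/70.43 = 0.9679256.
CZK growth factor: e^(0.0721×2) = 1.1551151.
Hence g_KRW = 1.1180655.
Take logs: ln 1.1180655 / 2 = 0.055800, so 5.58%.

5.58%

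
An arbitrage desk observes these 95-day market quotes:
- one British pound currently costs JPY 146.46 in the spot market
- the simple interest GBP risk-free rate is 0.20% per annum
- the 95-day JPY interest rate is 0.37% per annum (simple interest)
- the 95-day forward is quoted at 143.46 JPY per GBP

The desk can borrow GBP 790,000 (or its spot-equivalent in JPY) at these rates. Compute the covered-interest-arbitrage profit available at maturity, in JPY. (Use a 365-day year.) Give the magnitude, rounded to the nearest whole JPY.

T = 95/365 years.
Route A — deposit GBP, sell forward: 790,000 × 1.00052054795 × 143.46 = JPY 113,392,395.47.
Route B — convert at spot, deposit JPY: 790,000 × 146.46 × 1.0009630137 = JPY 115,814,823.96.
The quoted forward undervalues GBP, so borrow GBP, convert to JPY at spot, deposit the JPY at 0.37%, and buy GBP forward at 143.46 to cover the loan.
The gap between the two covered legs is JPY 2,422,428.

JPY 2,422,428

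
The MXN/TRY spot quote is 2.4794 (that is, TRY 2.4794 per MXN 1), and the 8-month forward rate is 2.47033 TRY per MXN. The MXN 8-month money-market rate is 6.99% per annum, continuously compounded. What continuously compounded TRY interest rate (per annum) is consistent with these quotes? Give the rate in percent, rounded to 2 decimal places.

6.44%

T = 8/12 years.
F/S = 2.47033/2.4794 = 0.9963419 = (growth of TRY) / (growth of MXN).
MXN growth factor: e^(0.0699×8/12) = 1.0477028.
Hence g_TRY = 1.0438702.
r = ln(1.0438702)/(8/12) = 0.064403 → 6.44%.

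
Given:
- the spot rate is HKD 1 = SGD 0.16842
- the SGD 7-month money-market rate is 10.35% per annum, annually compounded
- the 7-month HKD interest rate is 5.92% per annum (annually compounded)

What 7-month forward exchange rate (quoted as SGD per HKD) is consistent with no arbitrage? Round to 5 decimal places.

T = 7/12 years.
Growth of 1 SGD over T: (1 + 0.1035)^(7/12) = 1.0591331.
Growth of 1 HKD over T: (1 + 0.0592)^(7/12) = 1.0341189.
So F = 0.16842 × 1.0591331 / 1.0341189 = 0.1724939 (SGD/HKD).

0.17249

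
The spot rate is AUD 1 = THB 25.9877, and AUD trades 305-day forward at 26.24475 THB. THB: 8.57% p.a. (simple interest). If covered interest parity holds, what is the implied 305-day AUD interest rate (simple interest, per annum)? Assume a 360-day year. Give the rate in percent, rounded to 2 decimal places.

7.33%

T = 305/360 years.
F/S = 26.24475/25.9877 = 1.0098912 = (growth of THB) / (growth of AUD).
THB growth factor: 1 + 0.0857×305/360 = 1.0726069.
Hence g_AUD = 1.0621014.
r = (1.0621014 − 1)/(305/360) = 0.073300 → 7.33%.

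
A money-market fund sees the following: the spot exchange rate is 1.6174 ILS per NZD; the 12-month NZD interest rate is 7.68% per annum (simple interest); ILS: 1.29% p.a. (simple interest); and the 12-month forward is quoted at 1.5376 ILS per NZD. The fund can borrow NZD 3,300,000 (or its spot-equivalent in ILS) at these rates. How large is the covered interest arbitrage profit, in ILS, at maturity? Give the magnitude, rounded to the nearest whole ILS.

ILS 57,497

T = 1 year.
Route A — deposit NZD, sell forward: 3,300,000 × 1.076800 × 1.5376 = ILS 5,463,769.34.
Route B — convert at spot, deposit ILS: 3,300,000 × 1.6174 × 1.012900 = ILS 5,406,272.72.
The quoted forward overvalues NZD, so borrow ILS, buy NZD at spot, deposit the NZD at 7.68%, and sell the proceeds forward at 1.5376.
Profit = 5,463,769.34 − 5,406,272.72 = ILS 57,497.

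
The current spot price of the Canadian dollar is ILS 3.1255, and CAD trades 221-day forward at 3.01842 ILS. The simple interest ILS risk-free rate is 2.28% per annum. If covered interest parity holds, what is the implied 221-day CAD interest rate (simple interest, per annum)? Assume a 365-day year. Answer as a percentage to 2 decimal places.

T = 221/365 years.
F/S = 3.01842/3.1255 = 0.9657399 = (growth of ILS) / (growth of CAD).
ILS growth factor: 1 + 0.0228×221/365 = 1.0138049.
Hence g_CAD = 1.0497701.
(1.0497701 − 1)/T = 0.082199, i.e. 8.22%.

8.22%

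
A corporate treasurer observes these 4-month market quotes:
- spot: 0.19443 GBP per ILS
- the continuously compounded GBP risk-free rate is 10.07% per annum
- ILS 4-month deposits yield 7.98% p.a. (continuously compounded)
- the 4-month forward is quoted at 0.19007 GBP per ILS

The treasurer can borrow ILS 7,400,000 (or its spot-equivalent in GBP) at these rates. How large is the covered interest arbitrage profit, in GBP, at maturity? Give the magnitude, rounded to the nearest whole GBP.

GBP 43,463

T = 4/12 years.
Invest the ILS and cover forward: 7,400,000 × 1.026956938 × 0.19007 = GBP 1,444,433.42.
Convert at spot and invest in GBP: 7,400,000 × 0.19443 × 1.034136384 = GBP 1,487,896.81.
The quoted forward undervalues ILS, so borrow ILS, convert to GBP at spot, deposit the GBP at 10.07%, and buy ILS forward at 0.19007 to cover the loan.
The gap between the two covered legs is GBP 43,463.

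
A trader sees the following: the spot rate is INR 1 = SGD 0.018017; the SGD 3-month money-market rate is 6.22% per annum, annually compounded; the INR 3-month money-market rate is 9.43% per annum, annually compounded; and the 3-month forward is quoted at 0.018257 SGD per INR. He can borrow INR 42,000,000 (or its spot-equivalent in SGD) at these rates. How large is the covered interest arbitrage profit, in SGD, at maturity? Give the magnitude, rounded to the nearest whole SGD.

SGD 16,049

T = 3/12 years.
Route A — deposit INR, sell forward: 42,000,000 × 1.02278441 × 0.018257 = SGD 784,264.95.
Route B — convert at spot, deposit SGD: 42,000,000 × 0.018017 × 1.01519992 = SGD 768,215.99.
The quoted forward overvalues INR, so borrow SGD, buy INR at spot, deposit the INR at 9.43%, and sell the proceeds forward at 0.018257.
Profit = 784,264.95 − 768,215.99 = SGD 16,049.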